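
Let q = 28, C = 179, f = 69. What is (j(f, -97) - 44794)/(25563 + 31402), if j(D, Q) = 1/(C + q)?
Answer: -9272357/11791755 ≈ -0.78634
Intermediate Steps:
j(D, Q) = 1/207 (j(D, Q) = 1/(179 + 28) = 1/207)
(j(f, -97) - 44794)/(25563 + 31402) = (1/207 - 44794)/(25563 + 31402) = -9272357/207/56965 = -9272357/207*1/56965 = -9272357/11791755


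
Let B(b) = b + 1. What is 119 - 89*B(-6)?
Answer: 564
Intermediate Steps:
B(b) = 1 + b
119 - 89*B(-6) = 119 - 89*(1 - 6) = 119 - 89*(-5) = 119 + 445 = 564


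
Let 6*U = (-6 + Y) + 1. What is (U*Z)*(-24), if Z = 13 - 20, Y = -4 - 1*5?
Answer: -392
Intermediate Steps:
Y = -9 (Y = -4 - 5 = -9)
U = -7/3 (U = ((-6 - 9) + 1)/6 = (-15 + 1)/6 = (⅙)*(-14) = -7/3 ≈ -2.3333)
Z = -7
(U*Z)*(-24) = -7/3*(-7)*(-24) = (49/3)*(-24) = -392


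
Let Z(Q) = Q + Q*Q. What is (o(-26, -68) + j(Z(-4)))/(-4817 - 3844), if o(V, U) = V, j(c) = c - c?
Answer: 26/8661 ≈ 0.0030020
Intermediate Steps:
Z(Q) = Q + Q**2
j(c) = 0
(o(-26, -68) + j(Z(-4)))/(-4817 - 3844) = (-26 + 0)/(-4817 - 3844) = -26/(-8661) = -26*(-1/8661) = 26/8661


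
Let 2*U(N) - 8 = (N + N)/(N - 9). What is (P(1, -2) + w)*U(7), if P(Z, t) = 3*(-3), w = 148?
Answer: 139/2 ≈ 69.500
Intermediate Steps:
P(Z, t) = -9
U(N) = 4 + N/(-9 + N) (U(N) = 4 + ((N + N)/(N - 9))/2 = 4 + ((2*N)/(-9 + N))/2 = 4 + (2*N/(-9 + N))/2 = 4 + N/(-9 + N))
(P(1, -2) + w)*U(7) = (-9 + 148)*((-36 + 5*7)/(-9 + 7)) = 139*((-36 + 35)/(-2)) = 139*(-½*(-1)) = 139*(½) = 139/2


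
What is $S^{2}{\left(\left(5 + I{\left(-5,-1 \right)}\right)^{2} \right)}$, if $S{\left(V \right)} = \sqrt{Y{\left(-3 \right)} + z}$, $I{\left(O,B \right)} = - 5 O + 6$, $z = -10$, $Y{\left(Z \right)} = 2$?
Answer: $-8$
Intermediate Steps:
$I{\left(O,B \right)} = 6 - 5 O$
$S{\left(V \right)} = 2 i \sqrt{2}$ ($S{\left(V \right)} = \sqrt{2 - 10} = \sqrt{-8} = 2 i \sqrt{2}$)
$S^{2}{\left(\left(5 + I{\left(-5,-1 \right)}\right)^{2} \right)} = \left(2 i \sqrt{2}\right)^{2} = -8$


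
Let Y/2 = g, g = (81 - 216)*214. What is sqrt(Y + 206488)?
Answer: 2*sqrt(37177) ≈ 385.63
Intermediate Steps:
g = -28890 (g = -135*214 = -28890)
Y = -57780 (Y = 2*(-28890) = -57780)
sqrt(Y + 206488) = sqrt(-57780 + 206488) = sqrt(148708) = 2*sqrt(37177)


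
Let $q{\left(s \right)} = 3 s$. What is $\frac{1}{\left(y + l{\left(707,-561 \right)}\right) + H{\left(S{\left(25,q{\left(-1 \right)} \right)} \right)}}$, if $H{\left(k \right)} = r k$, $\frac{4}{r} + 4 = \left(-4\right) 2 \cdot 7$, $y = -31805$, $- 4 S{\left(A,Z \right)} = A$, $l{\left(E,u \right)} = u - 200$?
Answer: $- \frac{12}{390787} \approx -3.0707 \cdot 10^{-5}$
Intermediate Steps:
$l{\left(E,u \right)} = -200 + u$ ($l{\left(E,u \right)} = u - 200 = -200 + u$)
$S{\left(A,Z \right)} = - \frac{A}{4}$
$r = - \frac{1}{15}$ ($r = \frac{4}{-4 + \left(-4\right) 2 \cdot 7} = \frac{4}{-4 - 56} = \frac{4}{-60} = 4 \left(- \frac{1}{60}\right) = - \frac{1}{15} \approx -0.066667$)
$H{\left(k \right)} = - \frac{k}{15}$
$\frac{1}{\left(y + l{\left(707,-561 \right)}\right) + H{\left(S{\left(25,q{\left(-1 \right)} \right)} \right)}} = \frac{1}{\left(-31805 - 761\right) - \frac{\left(- \frac{1}{4}\right) 25}{15}} = \frac{1}{\left(-31805 - 761\right) - - \frac{5}{12}} = \frac{1}{-32566 + \frac{5}{12}} = \frac{1}{- \frac{390787}{12}} = - \frac{12}{390787}$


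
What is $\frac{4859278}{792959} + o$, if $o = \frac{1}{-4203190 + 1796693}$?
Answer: $\frac{11693837136207}{1908253454623} \approx 6.128$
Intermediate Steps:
$o = - \frac{1}{2406497}$ ($o = \frac{1}{-2406497} = - \frac{1}{2406497} \approx -4.1554 \cdot 10^{-7}$)
$\frac{4859278}{792959} + o = \frac{4859278}{792959} - \frac{1}{2406497} = \frac{11693837136207}{1908253454623}$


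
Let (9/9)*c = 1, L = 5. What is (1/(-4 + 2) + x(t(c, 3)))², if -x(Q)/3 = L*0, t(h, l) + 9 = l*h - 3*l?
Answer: ¼ ≈ 0.25000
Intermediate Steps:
c = 1
t(h, l) = -9 - 3*l + h*l (t(h, l) = -9 + (l*h - 3*l) = -9 + (h*l - 3*l) = -9 + (-3*l + h*l) = -9 - 3*l + h*l)
x(Q) = 0 (x(Q) = -15*0 = -3*0 = 0)
(1/(-4 + 2) + x(t(c, 3)))² = (1/(-4 + 2) + 0)² = (1/(-2) + 0)² = (-½ + 0)² = (-½)² = ¼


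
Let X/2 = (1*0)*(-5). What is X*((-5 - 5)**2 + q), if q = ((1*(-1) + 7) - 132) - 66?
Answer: 0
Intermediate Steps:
q = -192 (q = ((-1 + 7) - 132) - 66 = (6 - 132) - 66 = -126 - 66 = -192)
X = 0 (X = 2*((1*0)*(-5)) = 2*(0*(-5)) = 2*0 = 0)
X*((-5 - 5)**2 + q) = 0*((-5 - 5)**2 - 192) = 0*((-10)**2 - 192) = 0*(100 - 192) = 0*(-92) = 0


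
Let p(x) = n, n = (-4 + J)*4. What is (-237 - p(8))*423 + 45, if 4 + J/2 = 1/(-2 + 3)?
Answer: -83286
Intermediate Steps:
J = -6 (J = -8 + 2/(-2 + 3) = -8 + 2/1 = -8 + 2*1 = -8 + 2 = -6)
n = -40 (n = (-4 - 6)*4 = -10*4 = -40)
p(x) = -40
(-237 - p(8))*423 + 45 = (-237 - 1*(-40))*423 + 45 = (-237 + 40)*423 + 45 = -197*423 + 45 = -83331 + 45 = -83286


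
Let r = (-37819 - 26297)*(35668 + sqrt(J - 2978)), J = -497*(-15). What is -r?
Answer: 2286889488 + 705276*sqrt(37) ≈ 2.2912e+9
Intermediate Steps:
J = 7455
r = -2286889488 - 705276*sqrt(37) (r = (-37819 - 26297)*(35668 + sqrt(7455 - 2978)) = -64116*(35668 + sqrt(4477)) = -64116*(35668 + 11*sqrt(37)) = -2286889488 - 705276*sqrt(37) ≈ -2.2912e+9)
-r = -(-2286889488 - 705276*sqrt(37)) = 2286889488 + 705276*sqrt(37)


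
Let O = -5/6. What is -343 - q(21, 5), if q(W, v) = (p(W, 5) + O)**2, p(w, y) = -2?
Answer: -12637/36 ≈ -351.03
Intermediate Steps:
O = -5/6 (O = -5*1/6 = -5/6 ≈ -0.83333)
q(W, v) = 289/36 (q(W, v) = (-2 - 5/6)**2 = (-17/6)**2 = 289/36)
-343 - q(21, 5) = -343 - 1*289/36 = -343 - 289/36 = -12637/36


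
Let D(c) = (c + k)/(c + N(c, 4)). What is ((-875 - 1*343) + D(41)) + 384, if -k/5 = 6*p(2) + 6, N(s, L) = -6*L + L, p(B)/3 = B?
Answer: -17683/21 ≈ -842.05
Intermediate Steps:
p(B) = 3*B
N(s, L) = -5*L
k = -210 (k = -5*(6*(3*2) + 6) = -5*(6*6 + 6) = -5*(36 + 6) = -5*42 = -210)
D(c) = (-210 + c)/(-20 + c) (D(c) = (c - 210)/(c - 5*4) = (-210 + c)/(c - 20) = (-210 + c)/(-20 + c))
((-875 - 1*343) + D(41)) + 384 = ((-875 - 1*343) + (-210 + 41)/(-20 + 41)) + 384 = ((-875 - 343) - 169/21) + 384 = (-1218 + (1/21)*(-169)) + 384 = (-1218 - 169/21) + 384 = -25747/21 + 384 = -17683/21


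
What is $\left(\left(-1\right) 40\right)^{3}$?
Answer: $-64000$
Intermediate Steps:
$\left(\left(-1\right) 40\right)^{3} = \left(-40\right)^{3} = -64000$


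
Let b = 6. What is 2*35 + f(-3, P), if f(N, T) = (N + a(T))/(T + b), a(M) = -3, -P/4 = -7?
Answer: 1187/17 ≈ 69.823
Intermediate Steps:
P = 28 (P = -4*(-7) = 28)
f(N, T) = (-3 + N)/(6 + T) (f(N, T) = (N - 3)/(T + 6) = (-3 + N)/(6 + T))
2*35 + f(-3, P) = 2*35 + (-3 - 3)/(6 + 28) = 70 - 6/34 = 70 + (1/34)*(-6) = 70 - 3/17 = 1187/17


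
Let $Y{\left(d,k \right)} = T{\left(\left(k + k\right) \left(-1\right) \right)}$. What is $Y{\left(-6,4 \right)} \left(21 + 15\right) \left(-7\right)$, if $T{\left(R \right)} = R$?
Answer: $2016$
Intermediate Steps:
$Y{\left(d,k \right)} = - 2 k$ ($Y{\left(d,k \right)} = \left(k + k\right) \left(-1\right) = 2 k \left(-1\right) = - 2 k$)
$Y{\left(-6,4 \right)} \left(21 + 15\right) \left(-7\right) = \left(-2\right) 4 \left(21 + 15\right) \left(-7\right) = \left(-8\right) 36 \left(-7\right) = \left(-288\right) \left(-7\right) = 2016$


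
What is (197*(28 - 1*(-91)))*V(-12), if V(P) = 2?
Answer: 46886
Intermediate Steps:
(197*(28 - 1*(-91)))*V(-12) = (197*(28 - 1*(-91)))*2 = (197*(28 + 91))*2 = (197*119)*2 = 23443*2 = 46886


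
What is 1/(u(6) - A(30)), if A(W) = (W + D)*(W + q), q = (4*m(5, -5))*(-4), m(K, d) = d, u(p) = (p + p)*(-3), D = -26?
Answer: -1/476 ≈ -0.0021008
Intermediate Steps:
u(p) = -6*p (u(p) = (2*p)*(-3) = -6*p)
q = 80 (q = (4*(-5))*(-4) = -20*(-4) = 80)
A(W) = (-26 + W)*(80 + W) (A(W) = (W - 26)*(W + 80) = (-26 + W)*(80 + W))
1/(u(6) - A(30)) = 1/(-6*6 - (-2080 + 30² + 54*30)) = 1/(-36 - (-2080 + 900 + 1620)) = 1/(-36 - 1*440) = 1/(-36 - 440) = 1/(-476) = -1/476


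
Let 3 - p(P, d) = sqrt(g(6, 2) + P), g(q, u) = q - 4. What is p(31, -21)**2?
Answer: (3 - sqrt(33))**2 ≈ 7.5326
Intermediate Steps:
g(q, u) = -4 + q
p(P, d) = 3 - sqrt(2 + P) (p(P, d) = 3 - sqrt((-4 + 6) + P) = 3 - sqrt(2 + P))
p(31, -21)**2 = (3 - sqrt(2 + 31))**2 = (3 - sqrt(33))**2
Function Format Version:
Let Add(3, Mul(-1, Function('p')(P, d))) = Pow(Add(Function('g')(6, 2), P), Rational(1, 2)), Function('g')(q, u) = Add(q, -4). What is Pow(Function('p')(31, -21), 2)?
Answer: Pow(Add(3, Mul(-1, Pow(33, Rational(1, 2)))), 2) ≈ 7.5326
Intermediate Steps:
Function('g')(q, u) = Add(-4, q)
Function('p')(P, d) = Add(3, Mul(-1, Pow(Add(2, P), Rational(1, 2)))) (Function('p')(P, d) = Add(3, Mul(-1, Pow(Add(Add(-4, 6), P), Rational(1, 2)))) = Add(3, Mul(-1, Pow(Add(2, P), Rational(1, 2)))))
Pow(Function('p')(31, -21), 2) = Pow(Add(3, Mul(-1, Pow(Add(2, 31), Rational(1, 2)))), 2) = Pow(Add(3, Mul(-1, Pow(33, Rational(1, 2)))), 2)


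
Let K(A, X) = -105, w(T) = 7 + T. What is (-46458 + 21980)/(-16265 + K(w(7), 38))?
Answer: 12239/8185 ≈ 1.4953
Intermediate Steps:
(-46458 + 21980)/(-16265 + K(w(7), 38)) = (-46458 + 21980)/(-16265 - 105) = -24478/(-16370) = -24478*(-1/16370) = 12239/8185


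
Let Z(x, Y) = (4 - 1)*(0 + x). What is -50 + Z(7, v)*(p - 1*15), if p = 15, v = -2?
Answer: -50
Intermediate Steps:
Z(x, Y) = 3*x
-50 + Z(7, v)*(p - 1*15) = -50 + (3*7)*(15 - 1*15) = -50 + 21*(15 - 15) = -50 + 21*0 = -50 + 0 = -50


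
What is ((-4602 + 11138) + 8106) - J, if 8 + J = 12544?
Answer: 2106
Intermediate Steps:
J = 12536 (J = -8 + 12544 = 12536)
((-4602 + 11138) + 8106) - J = ((-4602 + 11138) + 8106) - 1*12536 = (6536 + 8106) - 12536 = 14642 - 12536 = 2106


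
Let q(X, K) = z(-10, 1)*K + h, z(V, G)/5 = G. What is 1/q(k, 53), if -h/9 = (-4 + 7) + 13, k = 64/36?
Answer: 1/121 ≈ 0.0082645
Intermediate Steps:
z(V, G) = 5*G
k = 16/9 (k = 64*(1/36) = 16/9 ≈ 1.7778)
h = -144 (h = -9*((-4 + 7) + 13) = -9*(3 + 13) = -9*16 = -144)
q(X, K) = -144 + 5*K (q(X, K) = (5*1)*K - 144 = 5*K - 144 = -144 + 5*K)
1/q(k, 53) = 1/(-144 + 5*53) = 1/(-144 + 265) = 1/121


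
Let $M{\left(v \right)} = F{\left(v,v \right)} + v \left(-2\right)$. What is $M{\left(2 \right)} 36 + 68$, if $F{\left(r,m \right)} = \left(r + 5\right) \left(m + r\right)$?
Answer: $932$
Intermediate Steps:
$F{\left(r,m \right)} = \left(5 + r\right) \left(m + r\right)$
$M{\left(v \right)} = 2 v^{2} + 8 v$ ($M{\left(v \right)} = \left(v^{2} + 5 v + 5 v + v v\right) + v \left(-2\right) = \left(v^{2} + 5 v + 5 v + v^{2}\right) - 2 v = \left(2 v^{2} + 10 v\right) - 2 v = 2 v^{2} + 8 v$)
$M{\left(2 \right)} 36 + 68 = 2 \cdot 2 \left(4 + 2\right) 36 + 68 = 2 \cdot 2 \cdot 6 \cdot 36 + 68 = 24 \cdot 36 + 68 = 864 + 68 = 932$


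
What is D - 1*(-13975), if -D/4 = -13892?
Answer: 69543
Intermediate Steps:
D = 55568 (D = -4*(-13892) = 55568)
D - 1*(-13975) = 55568 - 1*(-13975) = 55568 + 13975 = 69543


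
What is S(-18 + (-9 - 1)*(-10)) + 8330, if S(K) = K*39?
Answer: 11528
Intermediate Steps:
S(K) = 39*K
S(-18 + (-9 - 1)*(-10)) + 8330 = 39*(-18 + (-9 - 1)*(-10)) + 8330 = 39*(-18 - 10*(-10)) + 8330 = 39*(-18 + 100) + 8330 = 39*82 + 8330 = 3198 + 8330 = 11528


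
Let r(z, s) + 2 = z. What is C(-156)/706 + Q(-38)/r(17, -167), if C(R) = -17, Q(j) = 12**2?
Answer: 33803/3530 ≈ 9.5759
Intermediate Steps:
Q(j) = 144
r(z, s) = -2 + z
C(-156)/706 + Q(-38)/r(17, -167) = -17/706 + 144/(-2 + 17) = -17*1/706 + 144/15 = -17/706 + 144*(1/15) = -17/706 + 48/5 = 33803/3530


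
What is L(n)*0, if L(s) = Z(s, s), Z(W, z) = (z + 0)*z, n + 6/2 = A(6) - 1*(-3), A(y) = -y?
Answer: 0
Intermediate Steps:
n = -6 (n = -3 + (-1*6 - 1*(-3)) = -3 + (-6 + 3) = -3 - 3 = -6)
Z(W, z) = z² (Z(W, z) = z*z = z²)
L(s) = s²
L(n)*0 = (-6)²*0 = 36*0 = 0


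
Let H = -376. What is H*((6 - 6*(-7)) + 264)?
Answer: -117312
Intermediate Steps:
H*((6 - 6*(-7)) + 264) = -376*((6 - 6*(-7)) + 264) = -376*((6 + 42) + 264) = -376*(48 + 264) = -376*312 = -117312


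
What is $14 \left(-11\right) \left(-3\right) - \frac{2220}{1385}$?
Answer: $\frac{127530}{277} \approx 460.4$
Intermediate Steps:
$14 \left(-11\right) \left(-3\right) - \frac{2220}{1385} = \left(-154\right) \left(-3\right) - \frac{444}{277} = 462 - \frac{444}{277} = \frac{127530}{277}$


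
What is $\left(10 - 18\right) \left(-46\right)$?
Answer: $368$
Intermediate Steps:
$\left(10 - 18\right) \left(-46\right) = \left(-8\right) \left(-46\right) = 368$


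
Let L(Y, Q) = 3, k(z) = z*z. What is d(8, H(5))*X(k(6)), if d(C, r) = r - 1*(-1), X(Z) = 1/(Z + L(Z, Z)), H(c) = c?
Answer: 2/13 ≈ 0.15385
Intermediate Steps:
k(z) = z**2
X(Z) = 1/(3 + Z) (X(Z) = 1/(Z + 3) = 1/(3 + Z))
d(C, r) = 1 + r (d(C, r) = r + 1 = 1 + r)
d(8, H(5))*X(k(6)) = (1 + 5)/(3 + 6**2) = 6/(3 + 36) = 6/39 = 6*(1/39) = 2/13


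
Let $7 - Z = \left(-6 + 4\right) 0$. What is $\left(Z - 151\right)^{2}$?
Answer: $20736$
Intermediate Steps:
$Z = 7$ ($Z = 7 - \left(-6 + 4\right) 0 = 7 - \left(-2\right) 0 = 7 - 0 = 7 + 0 = 7$)
$\left(Z - 151\right)^{2} = \left(7 - 151\right)^{2} = \left(-144\right)^{2} = 20736$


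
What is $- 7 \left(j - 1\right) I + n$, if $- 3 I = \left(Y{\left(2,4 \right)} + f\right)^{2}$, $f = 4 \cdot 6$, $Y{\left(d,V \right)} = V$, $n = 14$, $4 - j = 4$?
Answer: $- \frac{5446}{3} \approx -1815.3$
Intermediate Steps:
$j = 0$ ($j = 4 - 4 = 0$)
$f = 24$
$I = - \frac{784}{3}$ ($I = - \frac{\left(4 + 24\right)^{2}}{3} = - \frac{28^{2}}{3} = \left(- \frac{1}{3}\right) 784 = - \frac{784}{3} \approx -261.33$)
$- 7 \left(j - 1\right) I + n = - 7 \left(0 - 1\right) \left(- \frac{784}{3}\right) + 14 = - 7 \left(\left(-1\right) \left(- \frac{784}{3}\right)\right) + 14 = \left(-7\right) \frac{784}{3} + 14 = - \frac{5488}{3} + 14 = - \frac{5446}{3}$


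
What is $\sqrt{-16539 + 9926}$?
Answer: $i \sqrt{6613} \approx 81.32 i$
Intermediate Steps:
$\sqrt{-16539 + 9926} = \sqrt{-6613} = i \sqrt{6613}$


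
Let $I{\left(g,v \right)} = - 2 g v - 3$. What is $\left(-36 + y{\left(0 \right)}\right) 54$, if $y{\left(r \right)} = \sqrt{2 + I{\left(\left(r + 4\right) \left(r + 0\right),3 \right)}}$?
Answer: $-1944 + 54 i \approx -1944.0 + 54.0 i$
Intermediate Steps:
$I{\left(g,v \right)} = -3 - 2 g v$ ($I{\left(g,v \right)} = - 2 g v - 3 = -3 - 2 g v$)
$y{\left(r \right)} = \sqrt{-1 - 6 r \left(4 + r\right)}$ ($y{\left(r \right)} = \sqrt{2 - \left(3 + 2 \left(r + 4\right) \left(r + 0\right) 3\right)} = \sqrt{2 - \left(3 + 2 \left(4 + r\right) r 3\right)} = \sqrt{2 - \left(3 + 2 r \left(4 + r\right) 3\right)} = \sqrt{2 - \left(3 + 6 r \left(4 + r\right)\right)} = \sqrt{-1 - 6 r \left(4 + r\right)}$)
$\left(-36 + y{\left(0 \right)}\right) 54 = \left(-36 + \sqrt{-1 - 0 \left(4 + 0\right)}\right) 54 = \left(-36 + \sqrt{-1 - 0 \cdot 4}\right) 54 = \left(-36 + \sqrt{-1 + 0}\right) 54 = \left(-36 + \sqrt{-1}\right) 54 = \left(-36 + i\right) 54 = -1944 + 54 i$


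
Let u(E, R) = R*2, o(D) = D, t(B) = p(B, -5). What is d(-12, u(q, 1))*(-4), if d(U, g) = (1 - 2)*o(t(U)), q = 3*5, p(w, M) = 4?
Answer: 16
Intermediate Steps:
t(B) = 4
q = 15
u(E, R) = 2*R
d(U, g) = -4 (d(U, g) = (1 - 2)*4 = -1*4 = -4)
d(-12, u(q, 1))*(-4) = -4*(-4) = 16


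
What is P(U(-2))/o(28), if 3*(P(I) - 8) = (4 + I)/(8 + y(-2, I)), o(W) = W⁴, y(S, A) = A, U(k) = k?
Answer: 73/5531904 ≈ 1.3196e-5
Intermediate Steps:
P(I) = 8 + (4 + I)/(3*(8 + I)) (P(I) = 8 + ((4 + I)/(8 + I))/3 = 8 + (4 + I)/(3*(8 + I)))
P(U(-2))/o(28) = ((196 + 25*(-2))/(3*(8 - 2)))/(28⁴) = ((⅓)*(196 - 50)/6)/614656 = ((⅓)*(⅙)*146)*(1/614656) = (73/9)*(1/614656) = 73/5531904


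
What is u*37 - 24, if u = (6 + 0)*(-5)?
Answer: -1134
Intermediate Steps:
u = -30 (u = 6*(-5) = -30)
u*37 - 24 = -30*37 - 24 = -1110 - 24 = -1134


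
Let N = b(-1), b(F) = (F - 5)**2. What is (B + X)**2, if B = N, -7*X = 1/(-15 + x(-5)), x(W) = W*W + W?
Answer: 1585081/1225 ≈ 1293.9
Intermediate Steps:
x(W) = W + W**2 (x(W) = W**2 + W = W + W**2)
b(F) = (-5 + F)**2
N = 36 (N = (-5 - 1)**2 = (-6)**2 = 36)
X = -1/35 (X = -1/(7*(-15 - 5*(1 - 5))) = -1/(7*(-15 - 5*(-4))) = -1/(7*(-15 + 20)) = -1/7/5 = -1/7*1/5 = -1/35 ≈ -0.028571)
B = 36
(B + X)**2 = (36 - 1/35)**2 = (1259/35)**2 = 1585081/1225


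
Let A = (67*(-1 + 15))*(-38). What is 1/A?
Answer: -1/35644 ≈ -2.8055e-5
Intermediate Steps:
A = -35644 (A = (67*14)*(-38) = 938*(-38) = -35644)
1/A = 1/(-35644) = -1/35644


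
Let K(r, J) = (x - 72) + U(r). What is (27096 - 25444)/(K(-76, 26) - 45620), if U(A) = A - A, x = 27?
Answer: -1652/45665 ≈ -0.036177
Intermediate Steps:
U(A) = 0
K(r, J) = -45 (K(r, J) = (27 - 72) + 0 = -45 + 0 = -45)
(27096 - 25444)/(K(-76, 26) - 45620) = (27096 - 25444)/(-45 - 45620) = 1652/(-45665) = 1652*(-1/45665) = -1652/45665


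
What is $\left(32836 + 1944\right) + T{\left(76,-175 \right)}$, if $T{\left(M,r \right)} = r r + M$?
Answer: $65481$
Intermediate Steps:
$T{\left(M,r \right)} = M + r^{2}$ ($T{\left(M,r \right)} = r^{2} + M = M + r^{2}$)
$\left(32836 + 1944\right) + T{\left(76,-175 \right)} = \left(32836 + 1944\right) + \left(76 + \left(-175\right)^{2}\right) = 34780 + \left(76 + 30625\right) = 34780 + 30701 = 65481$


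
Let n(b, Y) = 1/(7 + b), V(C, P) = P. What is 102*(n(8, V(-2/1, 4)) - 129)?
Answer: -65756/5 ≈ -13151.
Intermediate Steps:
102*(n(8, V(-2/1, 4)) - 129) = 102*(1/(7 + 8) - 129) = 102*(1/15 - 129) = 102*(-1934/15) = -65756/5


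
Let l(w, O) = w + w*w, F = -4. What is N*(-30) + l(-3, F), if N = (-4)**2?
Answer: -474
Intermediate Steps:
N = 16
l(w, O) = w + w**2
N*(-30) + l(-3, F) = 16*(-30) - 3*(1 - 3) = -480 - 3*(-2) = -480 + 6 = -474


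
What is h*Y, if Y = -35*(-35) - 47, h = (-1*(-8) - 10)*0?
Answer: 0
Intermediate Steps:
h = 0 (h = (8 - 10)*0 = -2*0 = 0)
Y = 1178 (Y = 1225 - 47 = 1178)
h*Y = 0*1178 = 0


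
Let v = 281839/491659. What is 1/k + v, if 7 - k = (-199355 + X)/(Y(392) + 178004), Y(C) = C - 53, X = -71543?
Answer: 515881651898/746977027041 ≈ 0.69063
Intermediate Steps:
Y(C) = -53 + C
v = 281839/491659 (v = 281839*(1/491659) = 281839/491659 ≈ 0.57324)
k = 1519299/178343 (k = 7 - (-199355 - 71543)/((-53 + 392) + 178004) = 7 - (-270898)/(339 + 178004) = 7 - (-270898)/178343 = 7 - 1*(-270898/178343) = 7 + 270898/178343 = 1519299/178343 ≈ 8.5190)
1/k + v = 1/(1519299/178343) + 281839/491659 = 178343/1519299 + 281839/491659 = 515881651898/746977027041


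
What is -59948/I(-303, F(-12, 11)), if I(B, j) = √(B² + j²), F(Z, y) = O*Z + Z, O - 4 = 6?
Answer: -59948*√12137/36411 ≈ -181.38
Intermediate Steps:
O = 10 (O = 4 + 6 = 10)
F(Z, y) = 11*Z (F(Z, y) = 10*Z + Z = 11*Z)
-59948/I(-303, F(-12, 11)) = -59948/√((-303)² + (11*(-12))²) = -59948/√(91809 + (-132)²) = -59948/√(91809 + 17424) = -59948*√12137/36411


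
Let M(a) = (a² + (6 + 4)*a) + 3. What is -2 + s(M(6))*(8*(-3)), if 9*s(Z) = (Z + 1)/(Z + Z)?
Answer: -994/297 ≈ -3.3468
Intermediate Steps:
M(a) = 3 + a² + 10*a (M(a) = (a² + 10*a) + 3 = 3 + a² + 10*a)
s(Z) = (1 + Z)/(18*Z) (s(Z) = ((Z + 1)/(Z + Z))/9 = ((1 + Z)/((2*Z)))/9 = ((1 + Z)*(1/(2*Z)))/9 = ((1 + Z)/(2*Z))/9 = (1 + Z)/(18*Z))
-2 + s(M(6))*(8*(-3)) = -2 + ((1 + (3 + 6² + 10*6))/(18*(3 + 6² + 10*6)))*(8*(-3)) = -2 + ((1 + (3 + 36 + 60))/(18*(3 + 36 + 60)))*(-24) = -2 + ((1/18)*(1 + 99)/99)*(-24) = -2 + ((1/18)*(1/99)*100)*(-24) = -2 + (50/891)*(-24) = -2 - 400/297 = -994/297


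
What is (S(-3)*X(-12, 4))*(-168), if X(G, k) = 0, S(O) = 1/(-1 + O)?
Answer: 0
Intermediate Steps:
(S(-3)*X(-12, 4))*(-168) = (0/(-1 - 3))*(-168) = (0/(-4))*(-168) = -1/4*0*(-168) = 0*(-168) = 0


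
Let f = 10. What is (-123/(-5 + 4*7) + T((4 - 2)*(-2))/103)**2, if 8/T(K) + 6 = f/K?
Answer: 46544179081/1621914529 ≈ 28.697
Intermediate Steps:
T(K) = 8/(-6 + 10/K)
(-123/(-5 + 4*7) + T((4 - 2)*(-2))/103)**2 = (-123/(-5 + 4*7) - 4*(4 - 2)*(-2)/(-5 + 3*((4 - 2)*(-2)))/103)**2 = (-123/(-5 + 28) - 4*2*(-2)/(-5 + 3*(2*(-2)))*(1/103))**2 = (-123/23 - 4*(-4)/(-5 + 3*(-4))*(1/103))**2 = (-123*1/23 - 4*(-4)/(-5 - 12)*(1/103))**2 = (-123/23 - 4*(-4)/(-17)*(1/103))**2 = (-123/23 - 4*(-4)*(-1/17)*(1/103))**2 = (-123/23 - 16/17*1/103)**2 = (-123/23 - 16/1751)**2 = (-215741/40273)**2 = 46544179081/1621914529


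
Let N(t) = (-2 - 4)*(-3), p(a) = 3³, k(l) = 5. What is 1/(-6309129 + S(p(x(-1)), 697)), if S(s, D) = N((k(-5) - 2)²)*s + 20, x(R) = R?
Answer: -1/6308623 ≈ -1.5851e-7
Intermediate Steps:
p(a) = 27
N(t) = 18 (N(t) = -6*(-3) = 18)
S(s, D) = 20 + 18*s (S(s, D) = 18*s + 20 = 20 + 18*s)
1/(-6309129 + S(p(x(-1)), 697)) = 1/(-6309129 + (20 + 18*27)) = 1/(-6309129 + (20 + 486)) = 1/(-6309129 + 506) = 1/(-6308623) = -1/6308623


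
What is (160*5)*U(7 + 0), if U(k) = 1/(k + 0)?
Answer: 800/7 ≈ 114.29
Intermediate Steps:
U(k) = 1/k
(160*5)*U(7 + 0) = (160*5)/(7 + 0) = 800/7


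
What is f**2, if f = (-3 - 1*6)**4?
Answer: 43046721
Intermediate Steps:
f = 6561 (f = (-3 - 6)**4 = (-9)**4 = 6561)
f**2 = 6561**2 = 43046721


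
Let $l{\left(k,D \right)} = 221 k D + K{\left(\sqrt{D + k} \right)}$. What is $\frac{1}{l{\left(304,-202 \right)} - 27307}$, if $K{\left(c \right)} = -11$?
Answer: $- \frac{1}{13598486} \approx -7.3538 \cdot 10^{-8}$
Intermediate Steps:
$l{\left(k,D \right)} = -11 + 221 D k$ ($l{\left(k,D \right)} = 221 k D - 11 = 221 D k - 11 = -11 + 221 D k$)
$\frac{1}{l{\left(304,-202 \right)} - 27307} = \frac{1}{\left(-11 + 221 \left(-202\right) 304\right) - 27307} = \frac{1}{\left(-11 - 13571168\right) - 27307} = \frac{1}{-13571179 - 27307} = \frac{1}{-13598486} = - \frac{1}{13598486}$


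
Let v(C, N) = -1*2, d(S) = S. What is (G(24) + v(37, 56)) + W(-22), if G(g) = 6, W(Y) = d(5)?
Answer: 9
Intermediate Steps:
W(Y) = 5
v(C, N) = -2
(G(24) + v(37, 56)) + W(-22) = (6 - 2) + 5 = 4 + 5 = 9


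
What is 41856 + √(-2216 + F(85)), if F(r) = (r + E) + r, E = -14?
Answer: 41856 + 2*I*√515 ≈ 41856.0 + 45.387*I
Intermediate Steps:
F(r) = -14 + 2*r (F(r) = (r - 14) + r = (-14 + r) + r = -14 + 2*r)
41856 + √(-2216 + F(85)) = 41856 + √(-2216 + (-14 + 2*85)) = 41856 + √(-2216 + (-14 + 170)) = 41856 + √(-2216 + 156) = 41856 + √(-2060) = 41856 + 2*I*√515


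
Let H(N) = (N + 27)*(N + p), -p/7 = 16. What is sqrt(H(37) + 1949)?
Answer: I*sqrt(2851) ≈ 53.395*I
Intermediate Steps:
p = -112 (p = -7*16 = -112)
H(N) = (-112 + N)*(27 + N) (H(N) = (N + 27)*(N - 112) = (27 + N)*(-112 + N) = (-112 + N)*(27 + N))
sqrt(H(37) + 1949) = sqrt((-3024 + 37**2 - 85*37) + 1949) = sqrt((-3024 + 1369 - 3145) + 1949) = sqrt(-4800 + 1949) = sqrt(-2851) = I*sqrt(2851)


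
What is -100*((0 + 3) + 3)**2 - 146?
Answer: -3746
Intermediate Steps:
-100*((0 + 3) + 3)**2 - 146 = -100*(3 + 3)**2 - 146 = -100*6**2 - 146 = -100*36 - 146 = -3600 - 146 = -3746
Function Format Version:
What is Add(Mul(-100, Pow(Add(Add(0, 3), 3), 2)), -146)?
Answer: -3746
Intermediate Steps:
Add(Mul(-100, Pow(Add(Add(0, 3), 3), 2)), -146) = Add(Mul(-100, Pow(Add(3, 3), 2)), -146) = Add(Mul(-100, Pow(6, 2)), -146) = Add(Mul(-100, 36), -146) = Add(-3600, -146) = -3746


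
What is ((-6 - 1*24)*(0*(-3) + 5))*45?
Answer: -6750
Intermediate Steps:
((-6 - 1*24)*(0*(-3) + 5))*45 = ((-6 - 24)*(0 + 5))*45 = -30*5*45 = -150*45 = -6750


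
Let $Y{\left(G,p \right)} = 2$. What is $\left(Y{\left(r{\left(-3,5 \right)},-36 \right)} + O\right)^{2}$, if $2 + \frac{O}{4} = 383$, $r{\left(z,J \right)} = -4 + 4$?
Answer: $2328676$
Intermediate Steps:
$r{\left(z,J \right)} = 0$
$O = 1524$ ($O = -8 + 4 \cdot 383 = -8 + 1532 = 1524$)
$\left(Y{\left(r{\left(-3,5 \right)},-36 \right)} + O\right)^{2} = \left(2 + 1524\right)^{2} = 1526^{2} = 2328676$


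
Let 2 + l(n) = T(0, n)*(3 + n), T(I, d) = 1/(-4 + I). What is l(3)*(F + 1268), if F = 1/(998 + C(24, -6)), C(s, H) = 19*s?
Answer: -12905711/2908 ≈ -4438.0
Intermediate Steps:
l(n) = -11/4 - n/4 (l(n) = -2 + (3 + n)/(-4 + 0) = -2 + (3 + n)/(-4) = -2 - (3 + n)/4 = -2 + (-¾ - n/4) = -11/4 - n/4)
F = 1/1454 (F = 1/(998 + 19*24) = 1/(998 + 456) = 1/1454 ≈ 0.00068776)
l(3)*(F + 1268) = (-11/4 - ¼*3)*(1/1454 + 1268) = (-11/4 - ¾)*(1843673/1454) = -7/2*1843673/1454 = -12905711/2908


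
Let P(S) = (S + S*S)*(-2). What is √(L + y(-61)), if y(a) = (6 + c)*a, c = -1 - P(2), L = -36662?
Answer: I*√37699 ≈ 194.16*I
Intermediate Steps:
P(S) = -2*S - 2*S² (P(S) = (S + S²)*(-2) = -2*S - 2*S²)
c = 11 (c = -1 - (-2)*2*(1 + 2) = -1 - (-2)*2*3 = -1 - 1*(-12) = -1 + 12 = 11)
y(a) = 17*a (y(a) = (6 + 11)*a = 17*a)
√(L + y(-61)) = √(-36662 + 17*(-61)) = √(-36662 - 1037) = √(-37699) = I*√37699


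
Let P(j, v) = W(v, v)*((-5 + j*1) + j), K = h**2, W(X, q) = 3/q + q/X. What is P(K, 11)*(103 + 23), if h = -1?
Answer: -5292/11 ≈ -481.09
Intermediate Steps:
K = 1 (K = (-1)**2 = 1)
P(j, v) = (1 + 3/v)*(-5 + 2*j) (P(j, v) = (3/v + v/v)*((-5 + j*1) + j) = (3/v + 1)*((-5 + j) + j) = (1 + 3/v)*(-5 + 2*j))
P(K, 11)*(103 + 23) = ((-5 + 2*1)*(3 + 11)/11)*(103 + 23) = ((1/11)*(-5 + 2)*14)*126 = ((1/11)*(-3)*14)*126 = -42/11*126 = -5292/11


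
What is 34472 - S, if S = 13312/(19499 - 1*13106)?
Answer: 220366184/6393 ≈ 34470.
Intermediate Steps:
S = 13312/6393 (S = 13312/(19499 - 13106) = 13312/6393 ≈ 2.0823)
34472 - S = 34472 - 1*13312/6393 = 34472 - 13312/6393 = 220366184/6393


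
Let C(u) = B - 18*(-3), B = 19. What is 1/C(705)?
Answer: 1/73 ≈ 0.013699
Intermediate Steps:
C(u) = 73 (C(u) = 19 - 18*(-3) = 19 + 54 = 73)
1/C(705) = 1/73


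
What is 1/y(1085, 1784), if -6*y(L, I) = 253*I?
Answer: -3/225676 ≈ -1.3293e-5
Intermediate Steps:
y(L, I) = -253*I/6
1/y(1085, 1784) = 1/(-253/6*1784) = 1/(-225676/3) = -3/225676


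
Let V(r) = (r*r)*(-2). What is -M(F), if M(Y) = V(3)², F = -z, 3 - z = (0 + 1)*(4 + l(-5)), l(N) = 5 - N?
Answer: -324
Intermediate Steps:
V(r) = -2*r² (V(r) = r²*(-2) = -2*r²)
z = -11 (z = 3 - (0 + 1)*(4 + (5 - 1*(-5))) = 3 - (4 + (5 + 5)) = 3 - (4 + 10) = 3 - 14 = -11)
F = 11 (F = -1*(-11) = 11)
M(Y) = 324 (M(Y) = (-2*3²)² = (-2*9)² = (-18)² = 324)
-M(F) = -1*324 = -324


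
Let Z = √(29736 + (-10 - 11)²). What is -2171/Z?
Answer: -2171*√3353/10059 ≈ -12.497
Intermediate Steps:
Z = 3*√3353 (Z = √(29736 + (-21)²) = √(29736 + 441) = √30177 = 3*√3353 ≈ 173.72)
-2171/Z = -2171*√3353/10059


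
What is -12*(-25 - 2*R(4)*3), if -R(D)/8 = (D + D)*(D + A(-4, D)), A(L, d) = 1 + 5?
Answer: -45780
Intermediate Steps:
A(L, d) = 6
R(D) = -16*D*(6 + D) (R(D) = -8*(D + D)*(D + 6) = -8*2*D*(6 + D) = -16*D*(6 + D))
-12*(-25 - 2*R(4)*3) = -12*(-25 - (-32)*4*(6 + 4)*3) = -12*(-25 - (-32)*4*10*3) = -12*(-25 - 2*(-640)*3) = -12*(-25 + 1280*3) = -12*(-25 + 3840) = -12*3815 = -45780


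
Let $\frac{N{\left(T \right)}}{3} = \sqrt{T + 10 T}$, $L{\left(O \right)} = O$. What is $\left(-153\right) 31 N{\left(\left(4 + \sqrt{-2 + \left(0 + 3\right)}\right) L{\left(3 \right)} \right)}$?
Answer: $- 14229 \sqrt{165} \approx -1.8277 \cdot 10^{5}$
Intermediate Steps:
$N{\left(T \right)} = 3 \sqrt{11} \sqrt{T}$ ($N{\left(T \right)} = 3 \sqrt{T + 10 T} = 3 \sqrt{11 T} = 3 \sqrt{11} \sqrt{T}$)
$\left(-153\right) 31 N{\left(\left(4 + \sqrt{-2 + \left(0 + 3\right)}\right) L{\left(3 \right)} \right)} = \left(-153\right) 31 \cdot 3 \sqrt{11} \sqrt{\left(4 + \sqrt{-2 + \left(0 + 3\right)}\right) 3} = - 4743 \cdot 3 \sqrt{11} \sqrt{\left(4 + \sqrt{-2 + 3}\right) 3} = - 4743 \cdot 3 \sqrt{11} \sqrt{\left(4 + \sqrt{1}\right) 3} = - 4743 \cdot 3 \sqrt{11} \sqrt{\left(4 + 1\right) 3} = - 4743 \cdot 3 \sqrt{11} \sqrt{5 \cdot 3} = - 4743 \cdot 3 \sqrt{11} \sqrt{15} = - 4743 \cdot 3 \sqrt{165} = - 14229 \sqrt{165}$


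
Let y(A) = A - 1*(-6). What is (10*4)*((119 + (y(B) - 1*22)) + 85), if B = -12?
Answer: 7040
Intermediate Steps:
y(A) = 6 + A (y(A) = A + 6 = 6 + A)
(10*4)*((119 + (y(B) - 1*22)) + 85) = (10*4)*((119 + ((6 - 12) - 1*22)) + 85) = 40*((119 + (-6 - 22)) + 85) = 40*((119 - 28) + 85) = 40*(91 + 85) = 40*176 = 7040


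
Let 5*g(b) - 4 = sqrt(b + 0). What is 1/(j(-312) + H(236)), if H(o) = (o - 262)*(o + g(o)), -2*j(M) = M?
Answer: -577/3461848 + sqrt(59)/3461848 ≈ -0.00016446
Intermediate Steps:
j(M) = -M/2
g(b) = 4/5 + sqrt(b)/5 (g(b) = 4/5 + sqrt(b + 0)/5 = 4/5 + sqrt(b)/5)
H(o) = (-262 + o)*(4/5 + o + sqrt(o)/5) (H(o) = (o - 262)*(o + (4/5 + sqrt(o)/5)) = (-262 + o)*(4/5 + o + sqrt(o)/5))
1/(j(-312) + H(236)) = 1/(-1/2*(-312) + (-1048/5 + 236**2 - 1306/5*236 - 524*sqrt(59)/5 + 236**(3/2)/5)) = 1/(156 + (-1048/5 + 55696 - 308216/5 - 524*sqrt(59)/5 + (472*sqrt(59))/5)) = 1/(156 + (-1048/5 + 55696 - 308216/5 - 524*sqrt(59)/5 + 472*sqrt(59)/5)) = 1/(156 + (-30784/5 - 52*sqrt(59)/5)) = 1/(-30004/5 - 52*sqrt(59)/5)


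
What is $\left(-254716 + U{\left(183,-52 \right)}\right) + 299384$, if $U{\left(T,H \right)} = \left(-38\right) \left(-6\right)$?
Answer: $44896$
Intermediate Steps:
$U{\left(T,H \right)} = 228$
$\left(-254716 + U{\left(183,-52 \right)}\right) + 299384 = \left(-254716 + 228\right) + 299384 = -254488 + 299384 = 44896$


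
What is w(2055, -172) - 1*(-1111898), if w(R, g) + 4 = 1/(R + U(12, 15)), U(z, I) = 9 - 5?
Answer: 2289389747/2059 ≈ 1.1119e+6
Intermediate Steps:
U(z, I) = 4
w(R, g) = -4 + 1/(4 + R) (w(R, g) = -4 + 1/(R + 4) = -4 + 1/(4 + R))
w(2055, -172) - 1*(-1111898) = (-15 - 4*2055)/(4 + 2055) - 1*(-1111898) = (-15 - 8220)/2059 + 1111898 = (1/2059)*(-8235) + 1111898 = -8235/2059 + 1111898 = 2289389747/2059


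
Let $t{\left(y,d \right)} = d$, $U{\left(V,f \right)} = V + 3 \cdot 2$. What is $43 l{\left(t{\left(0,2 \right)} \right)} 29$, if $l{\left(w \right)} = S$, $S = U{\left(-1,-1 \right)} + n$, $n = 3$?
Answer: $9976$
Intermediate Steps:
$U{\left(V,f \right)} = 6 + V$ ($U{\left(V,f \right)} = V + 6 = 6 + V$)
$S = 8$ ($S = \left(6 - 1\right) + 3 = 5 + 3 = 8$)
$l{\left(w \right)} = 8$
$43 l{\left(t{\left(0,2 \right)} \right)} 29 = 43 \cdot 8 \cdot 29 = 344 \cdot 29 = 9976$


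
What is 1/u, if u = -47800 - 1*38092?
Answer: -1/85892 ≈ -1.1643e-5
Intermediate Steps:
u = -85892 (u = -47800 - 38092 = -85892)
1/u = 1/(-85892) = -1/85892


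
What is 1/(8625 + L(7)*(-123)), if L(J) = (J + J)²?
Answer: -1/15483 ≈ -6.4587e-5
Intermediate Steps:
L(J) = 4*J² (L(J) = (2*J)² = 4*J²)
1/(8625 + L(7)*(-123)) = 1/(8625 + (4*7²)*(-123)) = 1/(8625 + (4*49)*(-123)) = 1/(8625 + 196*(-123)) = 1/(8625 - 24108) = 1/(-15483) = -1/15483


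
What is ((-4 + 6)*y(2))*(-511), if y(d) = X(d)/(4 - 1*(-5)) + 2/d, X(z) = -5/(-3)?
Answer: -32704/27 ≈ -1211.3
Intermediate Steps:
X(z) = 5/3 (X(z) = -5*(-⅓) = 5/3)
y(d) = 5/27 + 2/d (y(d) = 5/(3*(4 - 1*(-5))) + 2/d = 5/(3*(4 + 5)) + 2/d = (5/3)/9 + 2/d = (5/3)*(⅑) + 2/d = 5/27 + 2/d)
((-4 + 6)*y(2))*(-511) = ((-4 + 6)*(5/27 + 2/2))*(-511) = (2*(5/27 + 2*(½)))*(-511) = (2*(5/27 + 1))*(-511) = (2*(32/27))*(-511) = (64/27)*(-511) = -32704/27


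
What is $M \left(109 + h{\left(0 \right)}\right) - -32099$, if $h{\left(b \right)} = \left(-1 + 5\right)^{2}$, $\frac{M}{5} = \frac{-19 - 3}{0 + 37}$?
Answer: $\frac{1173913}{37} \approx 31727.0$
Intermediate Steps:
$M = - \frac{110}{37}$ ($M = 5 \frac{-19 - 3}{0 + 37} = 5 \left(- \frac{22}{37}\right) = - \frac{110}{37} \approx -2.973$)
$h{\left(b \right)} = 16$ ($h{\left(b \right)} = 4^{2} = 16$)
$M \left(109 + h{\left(0 \right)}\right) - -32099 = - \frac{110 \left(109 + 16\right)}{37} - -32099 = \left(- \frac{110}{37}\right) 125 + 32099 = - \frac{13750}{37} + 32099 = \frac{1173913}{37}$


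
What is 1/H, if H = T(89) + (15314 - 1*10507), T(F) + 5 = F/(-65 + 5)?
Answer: 60/288031 ≈ 0.00020831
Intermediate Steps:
T(F) = -5 - F/60 (T(F) = -5 + F/(-65 + 5) = -5 + F/(-60) = -5 - F/60)
H = 288031/60 (H = (-5 - 1/60*89) + (15314 - 1*10507) = (-5 - 89/60) + (15314 - 10507) = -389/60 + 4807 = 288031/60 ≈ 4800.5)
1/H = 1/(288031/60) = 60/288031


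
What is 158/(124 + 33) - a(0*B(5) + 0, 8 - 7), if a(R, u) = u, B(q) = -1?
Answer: 1/157 ≈ 0.0063694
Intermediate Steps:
158/(124 + 33) - a(0*B(5) + 0, 8 - 7) = 158/(124 + 33) - (8 - 7) = 158/157 - 1*1 = 158*(1/157) - 1 = 158/157 - 1 = 1/157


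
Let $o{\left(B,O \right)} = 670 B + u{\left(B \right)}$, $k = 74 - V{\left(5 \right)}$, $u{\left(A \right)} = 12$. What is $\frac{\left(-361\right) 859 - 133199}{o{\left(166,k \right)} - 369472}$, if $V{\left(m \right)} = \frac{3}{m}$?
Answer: $\frac{73883}{43040} \approx 1.7166$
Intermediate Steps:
$k = \frac{367}{5}$ ($k = 74 - \frac{3}{5} = \frac{367}{5} \approx 73.4$)
$o{\left(B,O \right)} = 12 + 670 B$ ($o{\left(B,O \right)} = 670 B + 12 = 12 + 670 B$)
$\frac{\left(-361\right) 859 - 133199}{o{\left(166,k \right)} - 369472} = \frac{\left(-361\right) 859 - 133199}{\left(12 + 670 \cdot 166\right) - 369472} = \frac{-310099 - 133199}{\left(12 + 111220\right) - 369472} = - \frac{443298}{111232 - 369472} = - \frac{443298}{-258240} = \left(-443298\right) \left(- \frac{1}{258240}\right) = \frac{73883}{43040}$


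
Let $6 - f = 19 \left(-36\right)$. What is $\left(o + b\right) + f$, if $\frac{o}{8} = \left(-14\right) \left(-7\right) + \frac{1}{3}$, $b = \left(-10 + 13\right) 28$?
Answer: $\frac{4682}{3} \approx 1560.7$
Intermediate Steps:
$b = 84$ ($b = 3 \cdot 28 = 84$)
$f = 690$ ($f = 6 - 19 \left(-36\right) = 6 - -684 = 6 + 684 = 690$)
$o = \frac{2360}{3}$ ($o = 8 \left(\left(-14\right) \left(-7\right) + \frac{1}{3}\right) = 8 \left(98 + \frac{1}{3}\right) = 8 \cdot \frac{295}{3} = \frac{2360}{3} \approx 786.67$)
$\left(o + b\right) + f = \left(\frac{2360}{3} + 84\right) + 690 = \frac{2612}{3} + 690 = \frac{4682}{3}$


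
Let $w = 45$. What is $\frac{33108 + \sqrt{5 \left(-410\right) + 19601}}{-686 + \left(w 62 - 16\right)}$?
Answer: $\frac{2759}{174} + \frac{\sqrt{17551}}{2088} \approx 15.92$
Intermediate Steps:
$\frac{33108 + \sqrt{5 \left(-410\right) + 19601}}{-686 + \left(w 62 - 16\right)} = \frac{33108 + \sqrt{5 \left(-410\right) + 19601}}{-686 + \left(45 \cdot 62 - 16\right)} = \frac{33108 + \sqrt{-2050 + 19601}}{-686 + \left(2790 - 16\right)} = \frac{33108 + \sqrt{17551}}{-686 + 2774} = \frac{33108 + \sqrt{17551}}{2088} = \left(33108 + \sqrt{17551}\right) \frac{1}{2088} = \frac{2759}{174} + \frac{\sqrt{17551}}{2088}$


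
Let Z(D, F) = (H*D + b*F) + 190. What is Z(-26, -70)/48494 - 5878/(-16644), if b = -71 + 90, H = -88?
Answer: 76038761/201783534 ≈ 0.37683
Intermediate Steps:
b = 19
Z(D, F) = 190 - 88*D + 19*F (Z(D, F) = (-88*D + 19*F) + 190 = 190 - 88*D + 19*F)
Z(-26, -70)/48494 - 5878/(-16644) = (190 - 88*(-26) + 19*(-70))/48494 - 5878/(-16644) = (190 + 2288 - 1330)*(1/48494) - 5878*(-1/16644) = 1148*(1/48494) + 2939/8322 = 574/24247 + 2939/8322 = 76038761/201783534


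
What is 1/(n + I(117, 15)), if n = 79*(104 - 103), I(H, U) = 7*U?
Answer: 1/184 ≈ 0.0054348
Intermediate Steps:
n = 79 (n = 79*1 = 79)
1/(n + I(117, 15)) = 1/(79 + 7*15) = 1/(79 + 105) = 1/184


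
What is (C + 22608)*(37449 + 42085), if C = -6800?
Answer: 1257273472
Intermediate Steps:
(C + 22608)*(37449 + 42085) = (-6800 + 22608)*(37449 + 42085) = 15808*79534 = 1257273472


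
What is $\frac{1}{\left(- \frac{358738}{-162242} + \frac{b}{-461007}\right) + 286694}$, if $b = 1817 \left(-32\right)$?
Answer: $\frac{37397348847}{10721682937405825} \approx 3.488 \cdot 10^{-6}$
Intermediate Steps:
$b = -58144$
$\frac{1}{\left(- \frac{358738}{-162242} + \frac{b}{-461007}\right) + 286694} = \frac{1}{\left(- \frac{358738}{-162242} - \frac{58144}{-461007}\right) + 286694} = \frac{1}{\left(\left(-358738\right) \left(- \frac{1}{162242}\right) - - \frac{58144}{461007}\right) + 286694} = \frac{1}{\left(\frac{179369}{81121} + \frac{58144}{461007}\right) + 286694} = \frac{1}{\frac{87407064007}{37397348847} + 286694} = \frac{1}{\frac{10721682937405825}{37397348847}} = \frac{37397348847}{10721682937405825}$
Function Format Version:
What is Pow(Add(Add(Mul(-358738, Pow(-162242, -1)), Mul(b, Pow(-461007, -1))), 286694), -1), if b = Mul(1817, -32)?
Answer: Rational(37397348847, 10721682937405825) ≈ 3.4880e-6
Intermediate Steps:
b = -58144
Pow(Add(Add(Mul(-358738, Pow(-162242, -1)), Mul(b, Pow(-461007, -1))), 286694), -1) = Pow(Add(Add(Mul(-358738, Pow(-162242, -1)), Mul(-58144, Pow(-461007, -1))), 286694), -1) = Pow(Add(Add(Mul(-358738, Rational(-1, 162242)), Mul(-58144, Rational(-1, 461007))), 286694), -1) = Pow(Add(Add(Rational(179369, 81121), Rational(58144, 461007)), 286694), -1) = Pow(Add(Rational(87407064007, 37397348847), 286694), -1) = Pow(Rational(10721682937405825, 37397348847), -1) = Rational(37397348847, 10721682937405825)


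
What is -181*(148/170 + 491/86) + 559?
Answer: -4619629/7310 ≈ -631.96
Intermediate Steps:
-181*(148/170 + 491/86) + 559 = -181*(148*(1/170) + 491*(1/86)) + 559 = -181*(74/85 + 491/86) + 559 = -181*48099/7310 + 559 = -8705919/7310 + 559 = -4619629/7310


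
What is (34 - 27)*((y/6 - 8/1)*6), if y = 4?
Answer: -308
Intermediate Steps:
(34 - 27)*((y/6 - 8/1)*6) = (34 - 27)*((4/6 - 8/1)*6) = 7*((4*(⅙) - 8*1)*6) = 7*((⅔ - 8)*6) = 7*(-22/3*6) = 7*(-44) = -308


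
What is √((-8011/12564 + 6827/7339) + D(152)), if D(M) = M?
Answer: √35967146942328701/15367866 ≈ 12.341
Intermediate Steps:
√((-8011/12564 + 6827/7339) + D(152)) = √((-8011/12564 + 6827/7339) + 152) = √(26981699/92207196 + 152) = √(14042475491/92207196) = √35967146942328701/15367866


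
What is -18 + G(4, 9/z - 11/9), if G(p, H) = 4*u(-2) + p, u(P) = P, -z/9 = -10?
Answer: -22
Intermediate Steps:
z = 90 (z = -9*(-10) = 90)
G(p, H) = -8 + p (G(p, H) = 4*(-2) + p = -8 + p)
-18 + G(4, 9/z - 11/9) = -18 + (-8 + 4) = -18 - 4 = -22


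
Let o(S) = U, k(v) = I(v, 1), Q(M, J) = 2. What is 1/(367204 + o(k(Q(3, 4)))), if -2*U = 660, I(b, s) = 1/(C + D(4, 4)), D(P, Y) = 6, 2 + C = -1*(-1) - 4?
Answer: 1/366874 ≈ 2.7257e-6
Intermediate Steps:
C = -5 (C = -2 + (-1*(-1) - 4) = -2 + (1 - 4) = -2 - 3 = -5)
I(b, s) = 1 (I(b, s) = 1/(-5 + 6) = 1/1 = 1)
U = -330 (U = -½*660 = -330)
k(v) = 1
o(S) = -330
1/(367204 + o(k(Q(3, 4)))) = 1/(367204 - 330) = 1/366874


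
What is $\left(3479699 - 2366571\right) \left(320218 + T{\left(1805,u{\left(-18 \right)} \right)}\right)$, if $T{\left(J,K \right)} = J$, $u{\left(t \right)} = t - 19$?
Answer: $358452817944$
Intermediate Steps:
$u{\left(t \right)} = -19 + t$
$\left(3479699 - 2366571\right) \left(320218 + T{\left(1805,u{\left(-18 \right)} \right)}\right) = \left(3479699 - 2366571\right) \left(320218 + 1805\right) = 1113128 \cdot 322023 = 358452817944$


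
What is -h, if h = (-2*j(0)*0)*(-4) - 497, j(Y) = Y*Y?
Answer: 497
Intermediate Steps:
j(Y) = Y²
h = -497 (h = (-2*0²*0)*(-4) - 497 = (-2*0*0)*(-4) - 497 = (0*0)*(-4) - 497 = 0*(-4) - 497 = 0 - 497 = -497)
-h = -1*(-497) = 497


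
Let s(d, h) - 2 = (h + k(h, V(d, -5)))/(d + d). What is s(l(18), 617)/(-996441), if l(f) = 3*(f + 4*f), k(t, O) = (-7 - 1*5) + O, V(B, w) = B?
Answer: -391/107615628 ≈ -3.6333e-6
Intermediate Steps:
k(t, O) = -12 + O (k(t, O) = (-7 - 5) + O = -12 + O)
l(f) = 15*f (l(f) = 3*(5*f) = 15*f)
s(d, h) = 2 + (-12 + d + h)/(2*d) (s(d, h) = 2 + (h + (-12 + d))/(d + d) = 2 + (-12 + d + h)/((2*d)) = 2 + (-12 + d + h)*(1/(2*d)) = 2 + (-12 + d + h)/(2*d))
s(l(18), 617)/(-996441) = ((-12 + 617 + 5*(15*18))/(2*((15*18))))/(-996441) = ((½)*(-12 + 617 + 5*270)/270)*(-1/996441) = ((½)*(1/270)*(-12 + 617 + 1350))*(-1/996441) = ((½)*(1/270)*1955)*(-1/996441) = (391/108)*(-1/996441) = -391/107615628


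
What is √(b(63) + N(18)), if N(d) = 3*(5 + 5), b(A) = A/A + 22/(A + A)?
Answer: 2*√3437/21 ≈ 5.5834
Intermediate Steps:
b(A) = 1 + 11/A (b(A) = 1 + 22/((2*A)) = 1 + 22*(1/(2*A)) = 1 + 11/A)
N(d) = 30 (N(d) = 3*10 = 30)
√(b(63) + N(18)) = √((11 + 63)/63 + 30) = √((1/63)*74 + 30) = √(74/63 + 30) = √(1964/63) = 2*√3437/21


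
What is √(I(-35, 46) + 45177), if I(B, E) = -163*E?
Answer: √37679 ≈ 194.11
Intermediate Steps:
√(I(-35, 46) + 45177) = √(-163*46 + 45177) = √(-7498 + 45177) = √37679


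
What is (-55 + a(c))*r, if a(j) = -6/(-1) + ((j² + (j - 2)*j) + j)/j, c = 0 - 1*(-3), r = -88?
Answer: 3872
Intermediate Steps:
c = 3 (c = 0 + 3 = 3)
a(j) = 6 + (j + j² + j*(-2 + j))/j (a(j) = -6*(-1) + ((j² + (-2 + j)*j) + j)/j = 6 + ((j² + j*(-2 + j)) + j)/j = 6 + (j + j² + j*(-2 + j))/j)
(-55 + a(c))*r = (-55 + (5 + 2*3))*(-88) = (-55 + (5 + 6))*(-88) = (-55 + 11)*(-88) = -44*(-88) = 3872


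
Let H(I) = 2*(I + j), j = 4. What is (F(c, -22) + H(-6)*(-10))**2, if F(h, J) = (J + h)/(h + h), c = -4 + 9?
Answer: 146689/100 ≈ 1466.9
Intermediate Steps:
c = 5
F(h, J) = (J + h)/(2*h) (F(h, J) = (J + h)/((2*h)) = (J + h)*(1/(2*h)) = (J + h)/(2*h))
H(I) = 8 + 2*I (H(I) = 2*(I + 4) = 2*(4 + I) = 8 + 2*I)
(F(c, -22) + H(-6)*(-10))**2 = ((1/2)*(-22 + 5)/5 + (8 + 2*(-6))*(-10))**2 = ((1/2)*(1/5)*(-17) + (8 - 12)*(-10))**2 = (-17/10 - 4*(-10))**2 = (-17/10 + 40)**2 = (383/10)**2 = 146689/100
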